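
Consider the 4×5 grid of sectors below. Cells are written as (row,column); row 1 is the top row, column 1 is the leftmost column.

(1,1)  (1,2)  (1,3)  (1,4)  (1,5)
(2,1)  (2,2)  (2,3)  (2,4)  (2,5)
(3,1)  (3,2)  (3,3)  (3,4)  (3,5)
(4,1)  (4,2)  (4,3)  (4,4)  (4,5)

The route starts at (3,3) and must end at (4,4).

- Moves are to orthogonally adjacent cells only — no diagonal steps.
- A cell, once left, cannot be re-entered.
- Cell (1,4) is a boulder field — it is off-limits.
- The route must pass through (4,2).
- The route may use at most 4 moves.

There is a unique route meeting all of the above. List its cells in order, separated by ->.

Any route must reach (4,2) and still end at (4,4) within 4 moves, so the order of the required stops is forced.
Route from (3,3): left 1 to (3,2), down 1 to (4,2), right 2 to (4,4) — 4 moves in all.
Check: all required cells visited; 4 ≤ 4 moves.

(3,3) -> (3,2) -> (4,2) -> (4,3) -> (4,4)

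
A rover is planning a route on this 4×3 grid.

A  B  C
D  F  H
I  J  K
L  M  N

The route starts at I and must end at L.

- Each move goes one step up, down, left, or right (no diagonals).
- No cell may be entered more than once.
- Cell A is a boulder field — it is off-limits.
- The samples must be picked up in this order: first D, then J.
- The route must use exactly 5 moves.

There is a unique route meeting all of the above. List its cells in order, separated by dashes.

The waypoints must appear in the order D, J, with no cell reused.
Route from I: up to D, right to F, 2× down (reaching M), left to L — 5 moves in all.
Check: order respected (D at step 1, J at step 3); 5 moves as required.

I - D - F - J - M - L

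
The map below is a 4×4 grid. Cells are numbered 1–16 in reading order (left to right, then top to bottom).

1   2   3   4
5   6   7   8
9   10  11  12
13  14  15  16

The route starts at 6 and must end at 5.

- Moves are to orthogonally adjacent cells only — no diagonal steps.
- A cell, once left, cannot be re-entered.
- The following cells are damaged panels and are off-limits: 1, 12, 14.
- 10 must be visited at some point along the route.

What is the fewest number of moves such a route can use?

3

Any route passes through 10 somewhere between 6 and 5. Summing Manhattan distances along the two legs (6 → 10 → 5) gives a lower bound of 1 + 2 = 3 moves.
A route of 3 moves achieves this: 6 → 10 → 9 → 5.
Since 3 matches the lower bound, it is optimal.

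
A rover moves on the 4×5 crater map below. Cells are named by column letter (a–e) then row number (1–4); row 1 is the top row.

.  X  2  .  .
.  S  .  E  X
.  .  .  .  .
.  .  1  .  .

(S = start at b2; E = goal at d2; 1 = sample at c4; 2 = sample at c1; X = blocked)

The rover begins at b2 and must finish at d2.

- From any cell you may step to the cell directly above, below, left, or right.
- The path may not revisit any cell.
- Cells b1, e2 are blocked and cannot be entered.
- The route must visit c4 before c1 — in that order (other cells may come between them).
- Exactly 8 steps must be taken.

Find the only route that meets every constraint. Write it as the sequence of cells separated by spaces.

b2 b3 b4 c4 c3 c2 c1 d1 d2

The waypoints must appear in the order c4, c1, with no cell reused.
Route from b2: 2× down (reaching b4), right to c4, 3× up (reaching c1), right to d1, down to d2 — 8 moves in all.
Check: order respected (1 at step 3, 2 at step 6); 8 moves as required.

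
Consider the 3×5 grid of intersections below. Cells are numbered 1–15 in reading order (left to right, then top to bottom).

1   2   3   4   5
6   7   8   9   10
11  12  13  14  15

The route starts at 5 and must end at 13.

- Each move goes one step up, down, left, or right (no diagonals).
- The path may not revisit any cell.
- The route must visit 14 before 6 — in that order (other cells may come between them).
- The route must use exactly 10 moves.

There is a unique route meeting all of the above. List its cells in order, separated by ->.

5 -> 10 -> 15 -> 14 -> 9 -> 8 -> 7 -> 6 -> 11 -> 12 -> 13

The waypoints must appear in the order 14, 6, with no cell reused.
Route from 5: down 2 to 15, left 1 to 14, up 1 to 9, left 3 to 6, down 1 to 11, right 2 to 13 — 10 moves in all.
Check: order respected (14 at step 3, 6 at step 7); 10 moves as required.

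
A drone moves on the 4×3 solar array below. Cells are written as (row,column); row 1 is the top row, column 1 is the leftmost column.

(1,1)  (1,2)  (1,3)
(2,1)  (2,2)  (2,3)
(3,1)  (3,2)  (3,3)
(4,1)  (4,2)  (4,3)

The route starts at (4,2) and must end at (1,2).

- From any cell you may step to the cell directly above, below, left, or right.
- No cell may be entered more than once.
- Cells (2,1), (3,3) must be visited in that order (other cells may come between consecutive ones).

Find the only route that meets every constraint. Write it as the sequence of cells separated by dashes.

(4,2) - (4,1) - (3,1) - (2,1) - (2,2) - (3,2) - (3,3) - (2,3) - (1,3) - (1,2)

The waypoints must appear in the order (2,1), (3,3), with no cell reused.
Route from (4,2): left to (4,1), 2× up (reaching (2,1)), right to (2,2), down to (3,2), right to (3,3), 2× up (reaching (1,3)), left to (1,2) — 9 moves in all.
Check: order respected ((2,1) at step 3, (3,3) at step 6).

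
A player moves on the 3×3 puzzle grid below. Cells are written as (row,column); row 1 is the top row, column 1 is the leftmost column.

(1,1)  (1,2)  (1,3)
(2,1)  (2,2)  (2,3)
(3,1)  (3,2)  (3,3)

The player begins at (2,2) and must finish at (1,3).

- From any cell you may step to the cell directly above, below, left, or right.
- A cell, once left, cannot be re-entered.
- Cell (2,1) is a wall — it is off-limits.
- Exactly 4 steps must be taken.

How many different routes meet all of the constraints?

Need simple routes of exactly 4 moves from (2,2) to (1,3) (Manhattan distance 2, so 1 moves are spent on a detour and 1 undoing it).
Enumerating: (2,2) (3,2) (3,3) (2,3) (1,3).
That gives 1 route.

1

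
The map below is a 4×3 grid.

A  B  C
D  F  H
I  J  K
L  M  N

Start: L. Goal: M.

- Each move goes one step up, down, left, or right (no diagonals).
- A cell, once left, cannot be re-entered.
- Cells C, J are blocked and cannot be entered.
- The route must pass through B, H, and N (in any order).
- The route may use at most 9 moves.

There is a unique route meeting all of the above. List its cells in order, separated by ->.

The budget equals the shortest possible length, so every move has to be on a shortest route through the required cells.
Route from L: up 3 to A, right 1 to B, down 1 to F, right 1 to H, down 2 to N, left 1 to M — 9 moves in all.
Check: all required cells visited; 9 ≤ 9 moves.

L -> I -> D -> A -> B -> F -> H -> K -> N -> M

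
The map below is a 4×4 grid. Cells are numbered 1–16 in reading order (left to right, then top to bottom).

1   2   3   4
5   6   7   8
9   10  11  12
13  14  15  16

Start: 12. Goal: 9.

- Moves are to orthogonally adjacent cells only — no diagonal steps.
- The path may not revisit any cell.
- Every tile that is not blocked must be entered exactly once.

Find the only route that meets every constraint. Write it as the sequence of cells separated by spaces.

Need to visit all 16 open cells exactly once, starting at 12 and ending at 9.
Cell 1 has only two open neighbours (5 and 2), so the path must pass straight through it: one of those is the cell it's entered from and the other is where it exits.
Route from 12: down to 16, left to 15, 2× up (reaching 7), right to 8, up to 4, 3× left (reaching 1), down to 5, right to 6, 2× down (reaching 14), left to 13, up to 9 — 15 moves in all.
Check: all 16 open cells covered.

12 16 15 11 7 8 4 3 2 1 5 6 10 14 13 9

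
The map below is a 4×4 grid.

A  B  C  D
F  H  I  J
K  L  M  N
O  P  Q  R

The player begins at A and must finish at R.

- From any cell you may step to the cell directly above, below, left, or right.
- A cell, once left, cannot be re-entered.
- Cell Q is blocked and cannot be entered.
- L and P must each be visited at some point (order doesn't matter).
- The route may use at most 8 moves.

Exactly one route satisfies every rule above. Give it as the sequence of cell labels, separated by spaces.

A F K O P L M N R

Any route must reach L and P and still end at R within 8 moves, so the order of the required stops is forced.
Route from A: 3× down (reaching O), right to P, up to L, 2× right (reaching N), down to R — 8 moves in all.
Check: all required cells visited; 8 ≤ 8 moves.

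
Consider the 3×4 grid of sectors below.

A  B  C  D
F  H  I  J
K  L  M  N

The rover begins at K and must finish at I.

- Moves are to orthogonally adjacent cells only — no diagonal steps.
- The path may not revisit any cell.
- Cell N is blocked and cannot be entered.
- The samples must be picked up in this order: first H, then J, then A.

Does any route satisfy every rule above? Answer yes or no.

no

Ignoring the required order, 1 revisit-free route from K to I passes through all of H, J, and A; the waypoint orders that occur are H → A → J (1) — never H → J → A.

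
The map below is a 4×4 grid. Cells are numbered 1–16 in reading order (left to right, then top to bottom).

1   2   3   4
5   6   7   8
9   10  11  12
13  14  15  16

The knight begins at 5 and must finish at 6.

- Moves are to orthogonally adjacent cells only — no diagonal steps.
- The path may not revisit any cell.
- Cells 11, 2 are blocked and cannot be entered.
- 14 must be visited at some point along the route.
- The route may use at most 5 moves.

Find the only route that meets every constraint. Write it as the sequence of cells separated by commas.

The budget equals the shortest possible length, so every move has to be on a shortest route through the required cells.
Route from 5: 2× down (reaching 13), right to 14, 2× up (reaching 6) — 5 moves in all.
Check: all required cells visited; 5 ≤ 5 moves.

5, 9, 13, 14, 10, 6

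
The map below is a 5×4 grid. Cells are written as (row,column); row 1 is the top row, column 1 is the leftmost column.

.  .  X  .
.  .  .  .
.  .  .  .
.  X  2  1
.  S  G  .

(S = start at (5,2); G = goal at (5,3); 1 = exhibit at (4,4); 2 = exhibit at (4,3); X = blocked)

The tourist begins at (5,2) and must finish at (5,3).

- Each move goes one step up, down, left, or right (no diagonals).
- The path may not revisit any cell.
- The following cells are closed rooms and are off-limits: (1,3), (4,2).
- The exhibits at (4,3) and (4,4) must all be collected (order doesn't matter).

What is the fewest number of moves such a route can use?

9

Any route passes through (4,3) and (4,4) in some order between (5,2) and (5,3). Summing Manhattan distances along each leg and taking the cheapest ordering ((5,2) → (4,4) → (4,3) → (5,3)) gives a lower bound of 3 + 1 + 1 = 5 moves.
The shortest route satisfying every rule uses 9 moves: (5,2) → (5,1) → (4,1) → (3,1) → (3,2) → (3,3) → (4,3) → (4,4) → (5,4) → (5,3).
The no-revisit rule (legs can't share cells) pushes the minimum above the 5-move bound; an exhaustive check rules out every length from 5 to 8 (on a 4-connected grid the length of any start-to-goal walk has the same parity as the Manhattan bound, so only lengths 5, 7, 9, … need checking), leaving 9 as the minimum.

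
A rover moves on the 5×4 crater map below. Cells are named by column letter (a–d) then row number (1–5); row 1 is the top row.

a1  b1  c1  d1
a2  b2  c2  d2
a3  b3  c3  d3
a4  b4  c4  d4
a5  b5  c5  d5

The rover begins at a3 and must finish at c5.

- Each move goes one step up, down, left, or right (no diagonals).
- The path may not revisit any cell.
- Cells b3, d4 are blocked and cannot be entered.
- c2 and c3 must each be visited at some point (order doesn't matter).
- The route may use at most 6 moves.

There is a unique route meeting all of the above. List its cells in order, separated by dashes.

a3 - a2 - b2 - c2 - c3 - c4 - c5

Any route must reach c2 and c3 and still end at c5 within 6 moves, so the order of the required stops is forced.
Route from a3: up to a2, 2× right (reaching c2), 3× down (reaching c5) — 6 moves in all.
Check: all required cells visited; 6 ≤ 6 moves.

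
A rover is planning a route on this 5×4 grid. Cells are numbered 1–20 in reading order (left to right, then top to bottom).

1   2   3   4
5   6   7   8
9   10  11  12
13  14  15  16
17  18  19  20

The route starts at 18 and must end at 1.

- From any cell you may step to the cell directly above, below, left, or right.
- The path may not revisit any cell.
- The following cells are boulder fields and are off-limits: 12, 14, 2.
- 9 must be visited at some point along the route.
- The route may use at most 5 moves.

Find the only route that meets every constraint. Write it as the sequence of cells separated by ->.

18 -> 17 -> 13 -> 9 -> 5 -> 1

The 5-move cap with required stops at 9 leaves no slack for detours.
Route from 18: left to 17, 4× up (reaching 1) — 5 moves in all.
Check: all required cells visited; 5 ≤ 5 moves.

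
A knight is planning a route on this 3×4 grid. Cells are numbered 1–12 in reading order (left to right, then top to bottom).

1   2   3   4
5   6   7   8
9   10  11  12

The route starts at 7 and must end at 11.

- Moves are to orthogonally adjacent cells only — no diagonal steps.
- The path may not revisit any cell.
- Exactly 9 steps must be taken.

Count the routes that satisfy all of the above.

Need simple routes of exactly 9 moves from 7 to 11 (Manhattan distance 1, so 4 moves are spent on a detour and 4 undoing it).
Enumerating: 7 6 5 1 2 3 4 8 12 11 | 7 8 4 3 2 6 5 9 10 11 | 7 8 4 3 2 1 5 9 10 11 | 7 8 4 3 2 1 5 6 10 11.
That gives 4 routes.

4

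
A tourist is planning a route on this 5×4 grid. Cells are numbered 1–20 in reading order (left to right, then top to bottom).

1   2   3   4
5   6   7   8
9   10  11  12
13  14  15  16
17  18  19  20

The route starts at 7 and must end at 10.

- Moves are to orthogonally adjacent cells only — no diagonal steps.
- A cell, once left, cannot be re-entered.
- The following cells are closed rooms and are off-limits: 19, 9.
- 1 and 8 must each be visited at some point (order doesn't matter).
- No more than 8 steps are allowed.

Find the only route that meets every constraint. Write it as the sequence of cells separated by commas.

The 8-move cap with required stops at 1, 8 leaves no slack for detours.
Route from 7: right to 8, up to 4, 3× left (reaching 1), down to 5, right to 6, down to 10 — 8 moves in all.
Check: all required cells visited; 8 ≤ 8 moves.

7, 8, 4, 3, 2, 1, 5, 6, 10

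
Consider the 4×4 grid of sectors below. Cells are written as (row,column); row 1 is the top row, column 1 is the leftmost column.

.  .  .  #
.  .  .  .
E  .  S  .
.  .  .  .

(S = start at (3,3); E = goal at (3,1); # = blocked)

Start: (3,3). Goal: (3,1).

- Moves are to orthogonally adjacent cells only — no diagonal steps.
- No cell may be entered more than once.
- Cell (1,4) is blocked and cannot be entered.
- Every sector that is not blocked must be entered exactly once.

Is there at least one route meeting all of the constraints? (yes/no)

yes

One route that works: (3,3) → (4,3) → (4,4) → (3,4) → (2,4) → (2,3) → (1,3) → (1,2) → (1,1) → (2,1) → (2,2) → (3,2) → (4,2) → (4,1) → (3,1).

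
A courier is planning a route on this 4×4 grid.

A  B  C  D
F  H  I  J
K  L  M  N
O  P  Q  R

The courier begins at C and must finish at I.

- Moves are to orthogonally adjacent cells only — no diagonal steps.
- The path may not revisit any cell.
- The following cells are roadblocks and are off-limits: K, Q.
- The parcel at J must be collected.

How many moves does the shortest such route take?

Any route passes through J somewhere between C and I. Summing Manhattan distances along the two legs (C → J → I) gives a lower bound of 2 + 1 = 3 moves.
A route of 3 moves achieves this: C → D → J → I.
Since 3 matches the lower bound, it is optimal.

3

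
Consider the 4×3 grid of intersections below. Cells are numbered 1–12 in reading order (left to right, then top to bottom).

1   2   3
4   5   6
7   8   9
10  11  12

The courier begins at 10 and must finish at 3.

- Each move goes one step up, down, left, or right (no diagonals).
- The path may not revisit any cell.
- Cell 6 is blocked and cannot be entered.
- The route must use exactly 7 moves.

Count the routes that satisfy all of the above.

5

Need simple routes of exactly 7 moves from 10 to 3 (Manhattan distance 5, so 1 moves are spent on a detour and 1 undoing it).
Enumerating: 10 7 8 5 4 1 2 3 | 10 11 8 5 4 1 2 3 | 10 11 8 7 4 1 2 3 | 10 11 8 7 4 5 2 3 | 10 11 12 9 8 5 2 3.
That gives 5 routes.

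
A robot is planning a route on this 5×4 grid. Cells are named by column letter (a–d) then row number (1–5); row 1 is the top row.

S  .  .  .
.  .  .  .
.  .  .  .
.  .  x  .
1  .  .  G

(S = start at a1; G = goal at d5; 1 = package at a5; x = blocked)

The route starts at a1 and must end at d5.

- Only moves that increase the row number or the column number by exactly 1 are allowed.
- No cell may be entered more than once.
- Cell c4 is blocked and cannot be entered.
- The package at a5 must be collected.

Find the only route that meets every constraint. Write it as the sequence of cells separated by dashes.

a1 - a2 - a3 - a4 - a5 - b5 - c5 - d5

Moves only go right or down, so the column and row indices never decrease.
Route from a1: 4× down (reaching a5), 3× right (reaching d5) — 7 moves in all.
Check: all required cells visited.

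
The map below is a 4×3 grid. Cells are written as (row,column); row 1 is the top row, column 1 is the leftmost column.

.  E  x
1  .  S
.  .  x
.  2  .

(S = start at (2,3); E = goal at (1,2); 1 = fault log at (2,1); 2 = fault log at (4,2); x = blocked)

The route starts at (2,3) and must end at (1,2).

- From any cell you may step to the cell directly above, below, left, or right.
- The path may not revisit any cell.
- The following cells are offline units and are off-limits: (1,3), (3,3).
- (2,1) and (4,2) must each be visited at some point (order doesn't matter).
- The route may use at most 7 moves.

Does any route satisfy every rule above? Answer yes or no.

no

Even ignoring the no-revisit rule, getting from (2,3) to (1,2), taking the cheapest ordering (2,3) → (2,1) → (4,2) → (1,2) needs at least 2 + 3 + 3 = 8 moves (Manhattan distance per leg), which exceeds the 7-move limit.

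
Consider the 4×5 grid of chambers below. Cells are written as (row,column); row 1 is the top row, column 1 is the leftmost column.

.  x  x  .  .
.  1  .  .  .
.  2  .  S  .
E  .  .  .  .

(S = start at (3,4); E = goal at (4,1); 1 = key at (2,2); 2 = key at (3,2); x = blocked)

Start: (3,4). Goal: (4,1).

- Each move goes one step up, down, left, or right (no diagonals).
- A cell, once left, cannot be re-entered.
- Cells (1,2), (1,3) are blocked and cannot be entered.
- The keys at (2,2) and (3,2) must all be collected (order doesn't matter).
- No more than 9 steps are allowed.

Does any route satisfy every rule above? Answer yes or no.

yes

One route that works: (3,4) → (2,4) → (2,3) → (2,2) → (3,2) → (4,2) → (4,1).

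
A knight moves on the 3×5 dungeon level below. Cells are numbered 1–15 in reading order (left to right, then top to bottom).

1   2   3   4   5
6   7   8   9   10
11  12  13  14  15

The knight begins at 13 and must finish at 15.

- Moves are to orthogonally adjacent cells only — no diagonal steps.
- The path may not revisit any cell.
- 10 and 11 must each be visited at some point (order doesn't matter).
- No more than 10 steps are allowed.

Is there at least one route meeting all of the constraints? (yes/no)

yes

One route that works: 13 → 12 → 11 → 6 → 7 → 8 → 9 → 10 → 15.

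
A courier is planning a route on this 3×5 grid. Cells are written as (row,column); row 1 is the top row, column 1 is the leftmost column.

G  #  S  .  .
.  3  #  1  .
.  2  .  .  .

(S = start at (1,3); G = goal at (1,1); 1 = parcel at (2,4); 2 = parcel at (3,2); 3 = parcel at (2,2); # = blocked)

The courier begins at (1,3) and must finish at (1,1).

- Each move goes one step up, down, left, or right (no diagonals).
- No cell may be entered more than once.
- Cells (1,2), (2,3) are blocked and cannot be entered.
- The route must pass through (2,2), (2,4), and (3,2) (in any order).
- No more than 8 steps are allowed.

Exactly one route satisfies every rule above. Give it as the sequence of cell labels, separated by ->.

Any route must reach (2,2), (2,4), and (3,2) and still end at (1,1) within 8 moves, so the order of the required stops is forced.
Route from (1,3): right 1 to (1,4), down 2 to (3,4), left 2 to (3,2), up 1 to (2,2), left 1 to (2,1), up 1 to (1,1) — 8 moves in all.
Check: all required cells visited; 8 ≤ 8 moves.

(1,3) -> (1,4) -> (2,4) -> (3,4) -> (3,3) -> (3,2) -> (2,2) -> (2,1) -> (1,1)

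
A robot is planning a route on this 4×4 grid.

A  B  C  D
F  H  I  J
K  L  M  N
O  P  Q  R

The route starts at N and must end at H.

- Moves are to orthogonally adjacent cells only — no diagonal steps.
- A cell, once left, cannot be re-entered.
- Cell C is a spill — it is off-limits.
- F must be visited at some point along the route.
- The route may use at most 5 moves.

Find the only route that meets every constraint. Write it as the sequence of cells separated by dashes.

N - M - L - K - F - H

Any route must reach F and still end at H within 5 moves, so the order of the required stops is forced.
Route from N: 3× left (reaching K), up to F, right to H — 5 moves in all.
Check: all required cells visited; 5 ≤ 5 moves.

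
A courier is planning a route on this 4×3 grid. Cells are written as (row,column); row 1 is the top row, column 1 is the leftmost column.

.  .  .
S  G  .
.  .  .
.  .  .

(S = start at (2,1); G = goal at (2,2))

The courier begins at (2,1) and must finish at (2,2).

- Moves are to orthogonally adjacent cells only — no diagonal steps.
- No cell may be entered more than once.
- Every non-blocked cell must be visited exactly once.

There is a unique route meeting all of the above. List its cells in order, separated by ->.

Need to visit all 12 open cells exactly once, starting at (2,1) and ending at (2,2).
Cell (4,1) has only two open neighbours ((3,1) and (4,2)), so the path must pass straight through it: one of those is the cell it's entered from and the other is where it exits.
Route from (2,1): up to (1,1), 2× right (reaching (1,3)), 3× down (reaching (4,3)), 2× left (reaching (4,1)), up to (3,1), right to (3,2), up to (2,2) — 11 moves in all.
Check: all 12 open cells covered.

(2,1) -> (1,1) -> (1,2) -> (1,3) -> (2,3) -> (3,3) -> (4,3) -> (4,2) -> (4,1) -> (3,1) -> (3,2) -> (2,2)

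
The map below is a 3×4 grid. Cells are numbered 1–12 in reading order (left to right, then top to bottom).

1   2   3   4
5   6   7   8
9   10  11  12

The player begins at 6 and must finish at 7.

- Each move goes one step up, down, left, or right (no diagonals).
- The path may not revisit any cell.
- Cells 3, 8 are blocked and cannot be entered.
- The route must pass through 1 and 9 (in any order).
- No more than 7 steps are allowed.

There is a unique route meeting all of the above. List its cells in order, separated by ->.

Any route must reach 1 and 9 and still end at 7 within 7 moves, so the order of the required stops is forced.
Route from 6: up to 2, left to 1, 2× down (reaching 9), 2× right (reaching 11), up to 7 — 7 moves in all.
Check: all required cells visited; 7 ≤ 7 moves.

6 -> 2 -> 1 -> 5 -> 9 -> 10 -> 11 -> 7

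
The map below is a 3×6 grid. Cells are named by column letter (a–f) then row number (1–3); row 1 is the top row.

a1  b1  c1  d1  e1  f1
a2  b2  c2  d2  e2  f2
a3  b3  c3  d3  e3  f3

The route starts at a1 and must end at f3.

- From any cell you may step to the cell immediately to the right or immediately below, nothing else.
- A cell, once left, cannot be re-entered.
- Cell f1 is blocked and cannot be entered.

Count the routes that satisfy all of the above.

A right/down-only route from a1 to f3 makes exactly 2 down-moves and 5 right-moves in some order.
With no other constraints that would be C(7,2) = 21 routes.
Subtract routes through each blocked cell (inclusion–exclusion for overlaps): − through f1: 1 → 20.
That gives 20 routes.

20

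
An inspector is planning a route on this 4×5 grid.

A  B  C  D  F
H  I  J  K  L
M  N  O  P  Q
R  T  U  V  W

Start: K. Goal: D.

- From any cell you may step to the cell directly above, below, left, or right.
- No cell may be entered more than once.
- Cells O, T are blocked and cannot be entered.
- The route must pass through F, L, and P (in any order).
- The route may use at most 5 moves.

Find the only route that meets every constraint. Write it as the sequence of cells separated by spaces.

The budget equals the shortest possible length, so every move has to be on a shortest route through the required cells.
Route from K: down to P, right to Q, 2× up (reaching F), left to D — 5 moves in all.
Check: all required cells visited; 5 ≤ 5 moves.

K P Q L F D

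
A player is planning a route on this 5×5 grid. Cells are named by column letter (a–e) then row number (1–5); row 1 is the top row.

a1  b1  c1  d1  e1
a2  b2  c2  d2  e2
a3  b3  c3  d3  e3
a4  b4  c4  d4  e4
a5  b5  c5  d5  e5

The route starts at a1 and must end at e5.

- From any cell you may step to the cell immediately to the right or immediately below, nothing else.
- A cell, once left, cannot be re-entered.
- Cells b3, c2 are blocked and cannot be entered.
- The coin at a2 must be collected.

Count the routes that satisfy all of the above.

5

A right/down-only route from a1 to e5 makes exactly 4 down-moves and 4 right-moves in some order.
With no other constraints that would be C(8,4) = 70 routes.
Split at a2 and multiply the segment counts (each segment already excludes blocked cells): a1→a2: 1; a2→e5: 5; product = 5.
That gives 5 routes.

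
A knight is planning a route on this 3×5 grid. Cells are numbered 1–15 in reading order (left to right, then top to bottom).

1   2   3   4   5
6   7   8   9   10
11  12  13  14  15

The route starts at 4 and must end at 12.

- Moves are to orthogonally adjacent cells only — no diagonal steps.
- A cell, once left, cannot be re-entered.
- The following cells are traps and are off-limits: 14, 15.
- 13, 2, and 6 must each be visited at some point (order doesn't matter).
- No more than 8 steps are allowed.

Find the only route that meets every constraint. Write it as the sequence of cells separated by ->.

4 -> 3 -> 2 -> 1 -> 6 -> 7 -> 8 -> 13 -> 12

The 8-move cap with required stops at 13, 2, 6 leaves no slack for detours.
Route from 4: 3× left (reaching 1), down to 6, 2× right (reaching 8), down to 13, left to 12 — 8 moves in all.
Check: all required cells visited; 8 ≤ 8 moves.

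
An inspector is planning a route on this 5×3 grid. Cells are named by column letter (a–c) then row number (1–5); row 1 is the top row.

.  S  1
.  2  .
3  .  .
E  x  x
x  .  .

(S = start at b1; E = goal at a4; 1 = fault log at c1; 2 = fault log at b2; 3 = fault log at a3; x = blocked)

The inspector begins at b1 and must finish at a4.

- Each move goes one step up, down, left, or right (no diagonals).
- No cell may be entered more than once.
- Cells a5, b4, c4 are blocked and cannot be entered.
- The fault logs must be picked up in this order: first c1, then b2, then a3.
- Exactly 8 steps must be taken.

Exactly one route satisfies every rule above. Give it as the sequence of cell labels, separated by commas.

b1, c1, c2, c3, b3, b2, a2, a3, a4

The waypoints must appear in the order c1, b2, a3, with no cell reused.
Route from b1: right 1 to c1, down 2 to c3, left 1 to b3, up 1 to b2, left 1 to a2, down 2 to a4 — 8 moves in all.
Check: order respected (1 at step 1, 2 at step 5, 3 at step 7); 8 moves as required.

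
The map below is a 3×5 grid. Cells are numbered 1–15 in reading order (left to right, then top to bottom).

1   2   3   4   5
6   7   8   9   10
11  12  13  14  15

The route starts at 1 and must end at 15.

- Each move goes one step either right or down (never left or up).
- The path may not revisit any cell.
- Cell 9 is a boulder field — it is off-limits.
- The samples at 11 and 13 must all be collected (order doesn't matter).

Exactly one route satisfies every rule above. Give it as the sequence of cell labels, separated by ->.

Moves only go right or down, so the column and row indices never decrease.
Route from 1: down 2 to 11, right 4 to 15 — 6 moves in all.
Check: all required cells visited.

1 -> 6 -> 11 -> 12 -> 13 -> 14 -> 15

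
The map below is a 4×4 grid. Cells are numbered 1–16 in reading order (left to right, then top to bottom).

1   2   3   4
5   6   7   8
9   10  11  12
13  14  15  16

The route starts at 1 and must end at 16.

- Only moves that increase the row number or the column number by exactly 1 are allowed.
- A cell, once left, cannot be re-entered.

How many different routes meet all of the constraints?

A right/down-only route from 1 to 16 makes exactly 3 down-moves and 3 right-moves in some order.
With no other constraints that would be C(6,3) = 20 routes.
That gives 20 routes.

20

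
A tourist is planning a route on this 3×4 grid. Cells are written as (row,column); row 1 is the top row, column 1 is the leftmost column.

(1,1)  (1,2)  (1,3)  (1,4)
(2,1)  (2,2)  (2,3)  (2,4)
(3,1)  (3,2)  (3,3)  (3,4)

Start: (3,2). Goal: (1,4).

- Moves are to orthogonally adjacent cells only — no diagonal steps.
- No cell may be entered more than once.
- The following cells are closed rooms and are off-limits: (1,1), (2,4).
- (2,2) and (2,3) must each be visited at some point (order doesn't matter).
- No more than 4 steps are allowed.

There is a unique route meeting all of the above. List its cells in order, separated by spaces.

The budget equals the shortest possible length, so every move has to be on a shortest route through the required cells.
Route from (3,2): up to (2,2), right to (2,3), up to (1,3), right to (1,4) — 4 moves in all.
Check: all required cells visited; 4 ≤ 4 moves.

(3,2) (2,2) (2,3) (1,3) (1,4)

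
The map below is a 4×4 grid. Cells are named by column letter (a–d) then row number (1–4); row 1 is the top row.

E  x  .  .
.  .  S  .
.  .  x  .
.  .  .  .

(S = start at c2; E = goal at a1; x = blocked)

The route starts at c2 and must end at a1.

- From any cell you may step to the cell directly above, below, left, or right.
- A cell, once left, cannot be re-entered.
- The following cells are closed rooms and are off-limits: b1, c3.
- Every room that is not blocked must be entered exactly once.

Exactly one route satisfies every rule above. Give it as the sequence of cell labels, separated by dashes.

c2 - c1 - d1 - d2 - d3 - d4 - c4 - b4 - a4 - a3 - b3 - b2 - a2 - a1

Need to visit all 14 open cells exactly once, starting at c2 and ending at a1.
Route from c2: up to c1, right to d1, 3× down (reaching d4), 3× left (reaching a4), up to a3, right to b3, up to b2, left to a2, up to a1 — 13 moves in all.
Check: all 14 open cells covered.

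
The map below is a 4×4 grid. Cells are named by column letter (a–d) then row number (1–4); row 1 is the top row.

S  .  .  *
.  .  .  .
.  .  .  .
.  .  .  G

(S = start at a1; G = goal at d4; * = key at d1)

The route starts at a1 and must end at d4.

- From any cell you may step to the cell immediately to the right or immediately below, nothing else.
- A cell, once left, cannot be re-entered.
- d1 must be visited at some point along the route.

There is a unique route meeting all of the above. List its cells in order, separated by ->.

a1 -> b1 -> c1 -> d1 -> d2 -> d3 -> d4

Moves only go right or down, so the column and row indices never decrease.
Route from a1: right 3 to d1, down 3 to d4 — 6 moves in all.
Check: all required cells visited.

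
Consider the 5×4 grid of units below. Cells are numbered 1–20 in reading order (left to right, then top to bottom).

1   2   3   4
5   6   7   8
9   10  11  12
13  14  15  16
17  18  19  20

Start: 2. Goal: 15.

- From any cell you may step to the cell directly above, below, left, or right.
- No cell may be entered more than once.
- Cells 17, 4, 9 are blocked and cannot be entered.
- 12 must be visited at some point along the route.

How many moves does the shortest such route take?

6

Any route passes through 12 somewhere between 2 and 15. Summing Manhattan distances along the two legs (2 → 12 → 15) gives a lower bound of 4 + 2 = 6 moves.
A route of 6 moves achieves this: 2 → 6 → 10 → 11 → 12 → 16 → 15.
Since 6 matches the lower bound, it is optimal.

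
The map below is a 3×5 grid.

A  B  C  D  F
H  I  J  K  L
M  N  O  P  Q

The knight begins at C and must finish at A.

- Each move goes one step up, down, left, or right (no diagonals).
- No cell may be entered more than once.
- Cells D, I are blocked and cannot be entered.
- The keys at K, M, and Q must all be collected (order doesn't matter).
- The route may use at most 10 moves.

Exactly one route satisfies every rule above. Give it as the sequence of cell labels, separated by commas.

C, J, K, L, Q, P, O, N, M, H, A

Any route must reach K, M, and Q and still end at A within 10 moves, so the order of the required stops is forced.
Route from C: down to J, 2× right (reaching L), down to Q, 4× left (reaching M), 2× up (reaching A) — 10 moves in all.
Check: all required cells visited; 10 ≤ 10 moves.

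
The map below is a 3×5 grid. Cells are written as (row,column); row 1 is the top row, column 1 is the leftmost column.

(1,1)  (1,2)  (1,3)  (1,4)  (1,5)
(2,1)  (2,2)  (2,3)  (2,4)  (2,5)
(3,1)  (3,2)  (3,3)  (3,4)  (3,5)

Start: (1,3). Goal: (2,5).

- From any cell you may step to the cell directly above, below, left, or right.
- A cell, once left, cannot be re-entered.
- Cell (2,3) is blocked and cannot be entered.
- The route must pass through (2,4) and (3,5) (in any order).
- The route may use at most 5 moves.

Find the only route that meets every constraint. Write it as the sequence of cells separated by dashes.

(1,3) - (1,4) - (2,4) - (3,4) - (3,5) - (2,5)

Any route must reach (2,4) and (3,5) and still end at (2,5) within 5 moves, so the order of the required stops is forced.
Route from (1,3): right 1 to (1,4), down 2 to (3,4), right 1 to (3,5), up 1 to (2,5) — 5 moves in all.
Check: all required cells visited; 5 ≤ 5 moves.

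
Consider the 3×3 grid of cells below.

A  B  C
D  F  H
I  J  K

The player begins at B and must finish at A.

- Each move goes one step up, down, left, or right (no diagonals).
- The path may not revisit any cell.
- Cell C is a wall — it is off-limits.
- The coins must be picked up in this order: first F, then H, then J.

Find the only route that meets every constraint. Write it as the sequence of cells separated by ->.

The waypoints must appear in the order F, H, J, with no cell reused.
Route from B: down 1 to F, right 1 to H, down 1 to K, left 2 to I, up 2 to A — 7 moves in all.
Check: order respected (F at step 1, H at step 2, J at step 4).

B -> F -> H -> K -> J -> I -> D -> A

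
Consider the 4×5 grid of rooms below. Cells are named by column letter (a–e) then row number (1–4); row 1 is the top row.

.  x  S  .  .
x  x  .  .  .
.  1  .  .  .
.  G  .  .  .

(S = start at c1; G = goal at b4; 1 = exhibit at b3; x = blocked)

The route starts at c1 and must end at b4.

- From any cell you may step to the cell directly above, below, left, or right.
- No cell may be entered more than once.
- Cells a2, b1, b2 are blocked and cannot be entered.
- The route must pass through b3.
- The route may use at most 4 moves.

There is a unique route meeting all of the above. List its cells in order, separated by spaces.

c1 c2 c3 b3 b4

The budget equals the shortest possible length, so every move has to be on a shortest route through the required cells.
Route from c1: down 2 to c3, left 1 to b3, down 1 to b4 — 4 moves in all.
Check: all required cells visited; 4 ≤ 4 moves.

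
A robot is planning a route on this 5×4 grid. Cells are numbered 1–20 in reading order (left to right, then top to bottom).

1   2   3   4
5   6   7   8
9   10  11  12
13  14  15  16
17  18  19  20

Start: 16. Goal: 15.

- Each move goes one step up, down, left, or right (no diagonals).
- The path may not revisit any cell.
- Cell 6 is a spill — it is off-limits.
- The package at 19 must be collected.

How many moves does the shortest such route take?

Any route passes through 19 somewhere between 16 and 15. Summing Manhattan distances along the two legs (16 → 19 → 15) gives a lower bound of 2 + 1 = 3 moves.
A route of 3 moves achieves this: 16 → 20 → 19 → 15.
Since 3 matches the lower bound, it is optimal.

3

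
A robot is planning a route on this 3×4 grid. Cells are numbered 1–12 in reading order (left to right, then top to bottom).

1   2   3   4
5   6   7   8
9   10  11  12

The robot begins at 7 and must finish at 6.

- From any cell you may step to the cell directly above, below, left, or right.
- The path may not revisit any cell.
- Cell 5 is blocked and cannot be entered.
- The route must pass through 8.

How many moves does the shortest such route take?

Any route passes through 8 somewhere between 7 and 6. Summing Manhattan distances along the two legs (7 → 8 → 6) gives a lower bound of 1 + 2 = 3 moves.
The shortest route satisfying every rule uses 5 moves: 7 → 8 → 4 → 3 → 2 → 6.
The bound of 3 isn't tight here; checking systematically, no route of length 3 through 4 satisfies every constraint, so 5 is the minimum.

5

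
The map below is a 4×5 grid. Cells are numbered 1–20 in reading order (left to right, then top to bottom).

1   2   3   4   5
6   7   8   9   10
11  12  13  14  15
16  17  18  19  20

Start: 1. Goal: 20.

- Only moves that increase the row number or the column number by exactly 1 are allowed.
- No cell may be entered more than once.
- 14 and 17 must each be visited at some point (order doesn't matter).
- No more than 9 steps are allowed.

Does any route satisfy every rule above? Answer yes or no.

no

17 is below but to the left of 14: going 14 → 17 would need a leftward move and 17 → 14 an upward move, so no right/down-only route can visit both required cells.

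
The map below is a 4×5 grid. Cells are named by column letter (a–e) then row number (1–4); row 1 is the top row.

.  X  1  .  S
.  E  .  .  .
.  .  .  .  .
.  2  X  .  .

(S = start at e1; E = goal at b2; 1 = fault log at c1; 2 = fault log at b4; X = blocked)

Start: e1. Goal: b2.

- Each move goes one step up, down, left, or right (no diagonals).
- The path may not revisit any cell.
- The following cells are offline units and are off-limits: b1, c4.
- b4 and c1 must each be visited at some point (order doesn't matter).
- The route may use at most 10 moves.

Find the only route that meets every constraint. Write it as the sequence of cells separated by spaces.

The 10-move cap with required stops at b4, c1 leaves no slack for detours.
Route from e1: 2× left (reaching c1), 2× down (reaching c3), left to b3, down to b4, left to a4, 2× up (reaching a2), right to b2 — 10 moves in all.
Check: all required cells visited; 10 ≤ 10 moves.

e1 d1 c1 c2 c3 b3 b4 a4 a3 a2 b2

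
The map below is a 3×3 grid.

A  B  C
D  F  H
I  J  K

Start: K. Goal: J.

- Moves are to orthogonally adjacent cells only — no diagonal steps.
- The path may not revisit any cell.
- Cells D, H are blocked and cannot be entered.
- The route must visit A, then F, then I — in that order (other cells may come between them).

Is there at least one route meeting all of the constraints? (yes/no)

A must be visited but has only one open neighbour (B), and it is neither the start nor the goal — the route would have to enter and leave through B, re-entering it.

no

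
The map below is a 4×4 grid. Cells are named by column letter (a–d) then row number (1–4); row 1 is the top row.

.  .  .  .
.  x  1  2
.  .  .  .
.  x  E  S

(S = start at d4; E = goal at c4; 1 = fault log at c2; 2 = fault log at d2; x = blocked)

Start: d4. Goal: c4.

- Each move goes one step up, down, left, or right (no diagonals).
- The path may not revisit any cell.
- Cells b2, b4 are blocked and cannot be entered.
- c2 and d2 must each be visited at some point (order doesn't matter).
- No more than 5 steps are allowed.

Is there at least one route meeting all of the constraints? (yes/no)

yes

One route that works: d4 → d3 → d2 → c2 → c3 → c4.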